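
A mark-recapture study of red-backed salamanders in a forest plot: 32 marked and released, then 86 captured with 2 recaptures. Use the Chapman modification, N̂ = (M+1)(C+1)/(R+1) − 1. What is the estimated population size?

N̂ = (32+1)(86+1)/(2+1) − 1 = 33·87/3 − 1
= 2871/3 − 1 = 957 − 1 = 956

N = 956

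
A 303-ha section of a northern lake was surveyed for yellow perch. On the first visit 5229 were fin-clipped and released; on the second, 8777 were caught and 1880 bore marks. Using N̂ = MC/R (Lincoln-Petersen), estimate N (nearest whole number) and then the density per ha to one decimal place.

N̂ = 5229·8777/1880 = 45894933/1880 ≈ 24412.2 → 24412
Density = N̂ / area = 24412 / 303 ≈ 80.57 → 80.6 per ha

density ≈ 80.6 yellow perch per ha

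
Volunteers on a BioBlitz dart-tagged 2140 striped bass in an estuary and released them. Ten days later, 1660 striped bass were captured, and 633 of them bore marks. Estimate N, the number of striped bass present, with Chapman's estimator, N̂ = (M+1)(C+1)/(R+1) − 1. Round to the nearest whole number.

N̂ = (2140+1)(1660+1)/(633+1) − 1 = 2141·1661/634 − 1
= 3556201/634 − 1 ≈ 5609.1 − 1 ≈ 5608.1 → 5608

N ≈ 5608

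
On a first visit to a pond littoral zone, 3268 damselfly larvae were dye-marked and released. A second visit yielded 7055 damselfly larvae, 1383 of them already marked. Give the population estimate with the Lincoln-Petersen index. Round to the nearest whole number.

N ≈ 16,671

Lincoln-Petersen assumes M/N = R/C, so N = M·C / R.
N = (3268 × 7055) / 1383 = 23055740 / 1383 ≈ 16670.8 → 16671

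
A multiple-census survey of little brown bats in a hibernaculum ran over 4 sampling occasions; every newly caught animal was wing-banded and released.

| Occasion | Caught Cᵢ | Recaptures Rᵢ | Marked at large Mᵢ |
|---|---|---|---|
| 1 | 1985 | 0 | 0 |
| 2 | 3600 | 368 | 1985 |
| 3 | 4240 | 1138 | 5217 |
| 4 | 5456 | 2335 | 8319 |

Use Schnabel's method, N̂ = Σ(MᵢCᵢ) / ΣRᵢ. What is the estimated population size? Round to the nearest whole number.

Σ MᵢCᵢ = 0·1985 + 1985·3600 + 5217·4240 + 8319·5456 = 0 + 7146000 + 22120080 + 45388464 = 74654544
Σ Rᵢ = 0 + 368 + 1138 + 2335 = 3841
N̂ = 74654544 / 3841 ≈ 19436.2 → 19436

N ≈ 19,436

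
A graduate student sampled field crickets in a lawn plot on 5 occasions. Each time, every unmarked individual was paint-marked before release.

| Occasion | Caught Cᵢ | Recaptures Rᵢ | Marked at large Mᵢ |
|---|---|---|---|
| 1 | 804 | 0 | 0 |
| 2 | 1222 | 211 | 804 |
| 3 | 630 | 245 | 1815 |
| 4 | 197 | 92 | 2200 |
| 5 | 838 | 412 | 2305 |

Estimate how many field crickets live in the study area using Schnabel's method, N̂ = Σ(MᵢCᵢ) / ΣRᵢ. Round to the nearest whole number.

N ≈ 4678

Σ MᵢCᵢ = 0·804 + 804·1222 + 1815·630 + 2200·197 + 2305·838 = 0 + 982488 + 1143450 + 433400 + 1931590 = 4490928
Σ Rᵢ = 0 + 211 + 245 + 92 + 412 = 960
N̂ = 4490928 / 960 ≈ 4678.1 → 4678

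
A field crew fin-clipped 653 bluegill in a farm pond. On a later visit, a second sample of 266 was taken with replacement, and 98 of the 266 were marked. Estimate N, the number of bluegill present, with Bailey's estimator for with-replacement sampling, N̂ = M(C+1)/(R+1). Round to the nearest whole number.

N̂ = 653·(266+1)/(98+1) = 653·267/99 = 174351/99 ≈ 1761.1 → 1761

N ≈ 1761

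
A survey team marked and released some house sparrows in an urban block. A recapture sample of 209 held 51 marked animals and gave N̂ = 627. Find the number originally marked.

M = 153

From N = M·C/R: M = N·R / C = 627·51 / 209 = 31977 / 209 = 153.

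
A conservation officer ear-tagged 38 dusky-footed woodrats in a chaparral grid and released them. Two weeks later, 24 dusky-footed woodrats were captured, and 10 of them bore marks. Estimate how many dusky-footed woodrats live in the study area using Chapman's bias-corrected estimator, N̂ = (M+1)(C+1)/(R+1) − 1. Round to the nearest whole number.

N ≈ 88

N̂ = (38+1)(24+1)/(10+1) − 1 = 39·25/11 − 1
= 975/11 − 1 ≈ 88.6 − 1 ≈ 87.6 → 88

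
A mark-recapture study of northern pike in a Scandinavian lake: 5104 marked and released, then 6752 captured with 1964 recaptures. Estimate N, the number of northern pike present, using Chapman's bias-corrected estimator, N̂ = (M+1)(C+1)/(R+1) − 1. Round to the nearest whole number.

N ≈ 17,543

N̂ = (5104+1)(6752+1)/(1964+1) − 1 = 5105·6753/1965 − 1
= 34474065/1965 − 1 ≈ 17544.1 − 1 ≈ 17543.1 → 17543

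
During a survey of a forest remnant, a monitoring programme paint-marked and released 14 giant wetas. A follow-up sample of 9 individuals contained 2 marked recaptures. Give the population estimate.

N = 63

N = (14 × 9) / 2 = 126 / 2 = 63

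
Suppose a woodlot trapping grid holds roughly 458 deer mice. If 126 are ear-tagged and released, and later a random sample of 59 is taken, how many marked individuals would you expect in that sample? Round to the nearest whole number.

expected recaptures ≈ 16

The marked fraction of the population is 126/458, so in a sample of 59 expect C·(M/N) marked.
E[R] = 126 × 59 / 458 = 7434 / 458 ≈ 16.2 → 16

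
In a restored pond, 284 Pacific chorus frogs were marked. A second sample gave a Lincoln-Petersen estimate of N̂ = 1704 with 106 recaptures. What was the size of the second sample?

From N = M·C/R: C = N·R / M = 1704·106 / 284 = 180624 / 284 = 636.

C = 636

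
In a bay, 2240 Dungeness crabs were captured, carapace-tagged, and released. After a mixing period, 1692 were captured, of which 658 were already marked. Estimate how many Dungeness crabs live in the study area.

N = 5760

N = (2240 × 1692) / 658 = 3790080 / 658 = 5760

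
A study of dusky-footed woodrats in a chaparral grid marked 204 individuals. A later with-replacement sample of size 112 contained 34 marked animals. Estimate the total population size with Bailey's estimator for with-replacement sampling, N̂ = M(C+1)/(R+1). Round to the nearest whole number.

N̂ = 204·(112+1)/(34+1) = 204·113/35 = 23052/35 ≈ 658.6 → 659

N ≈ 659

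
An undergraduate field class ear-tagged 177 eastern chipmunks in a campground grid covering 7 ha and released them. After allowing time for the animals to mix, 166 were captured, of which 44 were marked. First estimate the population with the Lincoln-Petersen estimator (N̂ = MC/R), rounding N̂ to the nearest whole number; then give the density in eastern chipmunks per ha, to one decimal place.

N̂ = 177·166/44 = 29382/44 ≈ 667.8 → 668
Density = N̂ / area = 668 / 7 ≈ 95.43 → 95.4 per ha

density ≈ 95.4 eastern chipmunks per ha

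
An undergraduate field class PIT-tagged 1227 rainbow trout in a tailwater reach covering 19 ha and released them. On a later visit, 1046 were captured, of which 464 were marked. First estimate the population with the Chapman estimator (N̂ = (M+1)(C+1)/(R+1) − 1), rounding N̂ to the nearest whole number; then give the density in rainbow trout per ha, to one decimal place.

density ≈ 145.5 rainbow trout per ha

N̂ = 1228·1047/465 − 1 = 1285716/465 − 1 ≈ 2764.0 → 2764
Density = N̂ / area = 2764 / 19 ≈ 145.47 → 145.5 per ha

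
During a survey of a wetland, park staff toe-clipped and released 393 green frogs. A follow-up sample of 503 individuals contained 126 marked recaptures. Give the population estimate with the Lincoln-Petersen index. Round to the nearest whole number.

If marked individuals mix randomly, R/C ≈ M/N, giving N ≈ M·C/R.
N = (393 × 503) / 126 = 197679 / 126 ≈ 1568.9 → 1569

N ≈ 1569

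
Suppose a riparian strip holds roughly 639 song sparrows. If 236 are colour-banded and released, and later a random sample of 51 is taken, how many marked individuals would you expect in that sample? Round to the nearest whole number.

expected recaptures ≈ 19

The marked fraction of the population is 236/639, so in a sample of 51 expect C·(M/N) marked.
E[R] = 236 × 51 / 639 = 12036 / 639 ≈ 18.8 → 19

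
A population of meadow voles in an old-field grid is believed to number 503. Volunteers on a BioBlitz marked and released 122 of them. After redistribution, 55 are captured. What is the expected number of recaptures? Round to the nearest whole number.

Expected recaptures E[R] = M·C / N.
E[R] = 122 × 55 / 503 = 6710 / 503 ≈ 13.3 → 13

expected recaptures ≈ 13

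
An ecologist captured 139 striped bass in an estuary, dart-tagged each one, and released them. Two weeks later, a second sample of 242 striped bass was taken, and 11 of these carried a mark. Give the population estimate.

If marked individuals mix randomly, R/C ≈ M/N, giving N ≈ M·C/R.
N = (139 × 242) / 11 = 33638 / 11 = 3058

N = 3058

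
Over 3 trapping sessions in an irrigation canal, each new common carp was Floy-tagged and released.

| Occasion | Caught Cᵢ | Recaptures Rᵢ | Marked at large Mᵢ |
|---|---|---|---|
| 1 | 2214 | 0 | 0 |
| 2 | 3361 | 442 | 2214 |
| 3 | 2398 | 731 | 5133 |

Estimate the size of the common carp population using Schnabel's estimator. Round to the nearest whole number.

Σ MᵢCᵢ = 0·2214 + 2214·3361 + 5133·2398 = 0 + 7441254 + 12308934 = 19750188
Σ Rᵢ = 0 + 442 + 731 = 1173
N̂ = 19750188 / 1173 ≈ 16837.3 → 16837

N ≈ 16,837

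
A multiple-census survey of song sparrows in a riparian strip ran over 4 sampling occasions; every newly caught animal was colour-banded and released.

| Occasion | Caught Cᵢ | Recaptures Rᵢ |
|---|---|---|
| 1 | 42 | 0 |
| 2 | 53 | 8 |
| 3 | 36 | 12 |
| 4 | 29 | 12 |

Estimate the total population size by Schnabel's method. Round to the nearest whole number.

N ≈ 268

Marked at large before each occasion: Mᵢ = Σⱼ<ᵢ (Cⱼ − Rⱼ) → M1=0, M2=42, M3=87, M4=111
Σ MᵢCᵢ = 0·42 + 42·53 + 87·36 + 111·29 = 0 + 2226 + 3132 + 3219 = 8577
Σ Rᵢ = 0 + 8 + 12 + 12 = 32
N̂ = 8577 / 32 ≈ 268.0 → 268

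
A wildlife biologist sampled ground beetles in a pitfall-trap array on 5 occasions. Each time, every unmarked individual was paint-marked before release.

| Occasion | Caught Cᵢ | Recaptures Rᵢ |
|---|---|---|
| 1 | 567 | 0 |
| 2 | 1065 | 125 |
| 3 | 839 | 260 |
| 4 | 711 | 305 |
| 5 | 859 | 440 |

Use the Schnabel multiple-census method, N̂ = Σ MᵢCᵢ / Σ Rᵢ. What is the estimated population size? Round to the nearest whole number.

N ≈ 4860

Marked at large before each occasion: Mᵢ = Σⱼ<ᵢ (Cⱼ − Rⱼ) → M1=0, M2=567, M3=1507, M4=2086, M5=2492
Σ MᵢCᵢ = 0·567 + 567·1065 + 1507·839 + 2086·711 + 2492·859 = 0 + 603855 + 1264373 + 1483146 + 2140628 = 5492002
Σ Rᵢ = 0 + 125 + 260 + 305 + 440 = 1130
N̂ = 5492002 / 1130 ≈ 4860.2 → 4860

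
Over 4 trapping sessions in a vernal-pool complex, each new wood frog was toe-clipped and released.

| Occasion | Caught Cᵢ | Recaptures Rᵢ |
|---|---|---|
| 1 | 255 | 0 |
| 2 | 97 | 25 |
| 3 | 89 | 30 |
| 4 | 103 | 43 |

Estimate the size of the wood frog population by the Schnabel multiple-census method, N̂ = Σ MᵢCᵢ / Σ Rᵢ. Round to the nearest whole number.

Marked at large before each occasion: Mᵢ = Σⱼ<ᵢ (Cⱼ − Rⱼ) → M1=0, M2=255, M3=327, M4=386
Σ MᵢCᵢ = 0·255 + 255·97 + 327·89 + 386·103 = 0 + 24735 + 29103 + 39758 = 93596
Σ Rᵢ = 0 + 25 + 30 + 43 = 98
N̂ = 93596 / 98 ≈ 955.1 → 955

N ≈ 955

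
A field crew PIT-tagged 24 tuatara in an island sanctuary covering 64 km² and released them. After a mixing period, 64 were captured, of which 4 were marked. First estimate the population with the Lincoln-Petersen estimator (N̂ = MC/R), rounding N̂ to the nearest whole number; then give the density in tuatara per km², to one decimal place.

density ≈ 6.0 tuatara per km²

N̂ = 24·64/4 = 1536/4 = 384
Density = N̂ / area = 384 / 64 = 6.0 per km²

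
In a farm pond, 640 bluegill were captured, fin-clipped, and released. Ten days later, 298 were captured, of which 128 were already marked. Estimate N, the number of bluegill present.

The marked fraction in the recapture sample should equal the marked fraction in the population: 128/298 = 640/N.
N = (640 × 298) / 128 = 190720 / 128 = 1490

N = 1490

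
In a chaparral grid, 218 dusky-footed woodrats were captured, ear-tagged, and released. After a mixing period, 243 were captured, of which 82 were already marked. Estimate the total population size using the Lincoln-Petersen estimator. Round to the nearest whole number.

N ≈ 646

The marked fraction in the recapture sample should equal the marked fraction in the population: 82/243 = 218/N.
N = (218 × 243) / 82 = 52974 / 82 ≈ 646.0 → 646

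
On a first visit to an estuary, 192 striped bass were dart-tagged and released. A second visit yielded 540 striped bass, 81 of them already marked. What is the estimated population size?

N = 1280

Lincoln-Petersen assumes M/N = R/C, so N = M·C / R.
N = (192 × 540) / 81 = 103680 / 81 = 1280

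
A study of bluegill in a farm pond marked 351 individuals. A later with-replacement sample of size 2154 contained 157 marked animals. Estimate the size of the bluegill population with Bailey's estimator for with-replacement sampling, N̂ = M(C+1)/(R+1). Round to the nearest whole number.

N̂ = 351·(2154+1)/(157+1) = 351·2155/158 = 756405/158 ≈ 4787.4 → 4787

N ≈ 4787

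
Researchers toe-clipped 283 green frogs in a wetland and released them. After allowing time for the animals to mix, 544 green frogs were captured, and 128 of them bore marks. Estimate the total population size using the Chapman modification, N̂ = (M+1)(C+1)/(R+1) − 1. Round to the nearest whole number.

N̂ = (283+1)(544+1)/(128+1) − 1 = 284·545/129 − 1
= 154780/129 − 1 ≈ 1199.8 − 1 ≈ 1198.8 → 1199

N ≈ 1199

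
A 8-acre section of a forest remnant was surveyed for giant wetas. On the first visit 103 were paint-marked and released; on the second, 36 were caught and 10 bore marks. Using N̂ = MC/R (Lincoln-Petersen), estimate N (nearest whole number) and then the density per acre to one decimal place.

density ≈ 46.4 giant wetas per acre

N̂ = 103·36/10 = 3708/10 ≈ 370.8 → 371
Density = N̂ / area = 371 / 8 ≈ 46.38 → 46.4 per acre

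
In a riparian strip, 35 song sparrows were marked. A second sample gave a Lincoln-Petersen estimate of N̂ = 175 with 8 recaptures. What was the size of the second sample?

C = 40

From N = M·C/R: C = N·R / M = 175·8 / 35 = 1400 / 35 = 40.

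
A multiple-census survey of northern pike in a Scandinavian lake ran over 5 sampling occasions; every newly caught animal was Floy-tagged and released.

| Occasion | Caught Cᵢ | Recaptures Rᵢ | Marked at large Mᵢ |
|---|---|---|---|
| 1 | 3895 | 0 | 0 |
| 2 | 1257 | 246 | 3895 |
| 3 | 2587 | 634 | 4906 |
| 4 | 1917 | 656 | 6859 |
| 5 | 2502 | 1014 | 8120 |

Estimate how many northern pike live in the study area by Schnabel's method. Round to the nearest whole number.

Σ MᵢCᵢ = 0·3895 + 3895·1257 + 4906·2587 + 6859·1917 + 8120·2502 = 0 + 4896015 + 12691822 + 13148703 + 20316240 = 51052780
Σ Rᵢ = 0 + 246 + 634 + 656 + 1014 = 2550
N̂ = 51052780 / 2550 ≈ 20020.7 → 20021

N ≈ 20,021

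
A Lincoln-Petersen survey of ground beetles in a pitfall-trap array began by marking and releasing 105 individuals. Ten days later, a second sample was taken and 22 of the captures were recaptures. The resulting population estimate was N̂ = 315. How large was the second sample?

C = 66

From N = M·C/R: C = N·R / M = 315·22 / 105 = 6930 / 105 = 66.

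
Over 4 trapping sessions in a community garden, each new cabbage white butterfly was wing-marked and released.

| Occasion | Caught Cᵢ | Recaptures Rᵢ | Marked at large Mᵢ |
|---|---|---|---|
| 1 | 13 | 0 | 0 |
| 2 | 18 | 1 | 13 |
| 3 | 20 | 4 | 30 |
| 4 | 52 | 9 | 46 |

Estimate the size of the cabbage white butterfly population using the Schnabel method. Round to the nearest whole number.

N ≈ 230

Σ MᵢCᵢ = 0·13 + 13·18 + 30·20 + 46·52 = 0 + 234 + 600 + 2392 = 3226
Σ Rᵢ = 0 + 1 + 4 + 9 = 14
N̂ = 3226 / 14 ≈ 230.4 → 230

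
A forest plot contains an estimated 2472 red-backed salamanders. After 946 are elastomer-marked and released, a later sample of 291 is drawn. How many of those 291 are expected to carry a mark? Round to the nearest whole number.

Expected recaptures E[R] = M·C / N.
E[R] = 946 × 291 / 2472 = 275286 / 2472 ≈ 111.4 → 111

expected recaptures ≈ 111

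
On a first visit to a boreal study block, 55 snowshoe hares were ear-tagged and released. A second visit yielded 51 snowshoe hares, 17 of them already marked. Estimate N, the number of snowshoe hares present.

N = 165

If marked individuals mix randomly, R/C ≈ M/N, giving N ≈ M·C/R.
N = (55 × 51) / 17 = 2805 / 17 = 165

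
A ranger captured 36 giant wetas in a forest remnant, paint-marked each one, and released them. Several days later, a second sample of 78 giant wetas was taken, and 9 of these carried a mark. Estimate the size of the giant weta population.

The marked fraction in the recapture sample should equal the marked fraction in the population: 9/78 = 36/N.
N = (36 × 78) / 9 = 2808 / 9 = 312

N = 312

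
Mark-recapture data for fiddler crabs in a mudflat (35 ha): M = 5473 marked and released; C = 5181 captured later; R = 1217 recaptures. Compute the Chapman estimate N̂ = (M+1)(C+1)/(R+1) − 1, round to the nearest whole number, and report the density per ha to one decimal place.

density ≈ 665.4 fiddler crabs per ha

N̂ = 5474·5182/1218 − 1 = 28366268/1218 − 1 ≈ 23288.2 → 23288
Density = N̂ / area = 23288 / 35 ≈ 665.37 → 665.4 per ha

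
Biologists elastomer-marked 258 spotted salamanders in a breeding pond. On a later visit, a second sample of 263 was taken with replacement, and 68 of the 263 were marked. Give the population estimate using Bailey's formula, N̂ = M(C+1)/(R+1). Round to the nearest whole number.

N ≈ 987

N̂ = 258·(263+1)/(68+1) = 258·264/69 = 68112/69 ≈ 987.1 → 987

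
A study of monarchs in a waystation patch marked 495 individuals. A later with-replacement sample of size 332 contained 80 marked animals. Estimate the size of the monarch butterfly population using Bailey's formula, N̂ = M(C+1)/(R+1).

N̂ = 495·(332+1)/(80+1) = 495·333/81 = 164835/81 = 2035

N = 2035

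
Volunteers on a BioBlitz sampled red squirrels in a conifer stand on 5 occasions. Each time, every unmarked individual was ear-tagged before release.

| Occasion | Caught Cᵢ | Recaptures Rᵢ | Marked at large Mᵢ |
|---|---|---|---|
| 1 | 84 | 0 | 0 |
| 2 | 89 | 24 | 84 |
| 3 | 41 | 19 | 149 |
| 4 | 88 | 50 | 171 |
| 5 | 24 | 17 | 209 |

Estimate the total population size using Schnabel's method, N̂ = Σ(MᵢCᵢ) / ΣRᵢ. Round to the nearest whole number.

N ≈ 306

Σ MᵢCᵢ = 0·84 + 84·89 + 149·41 + 171·88 + 209·24 = 0 + 7476 + 6109 + 15048 + 5016 = 33649
Σ Rᵢ = 0 + 24 + 19 + 50 + 17 = 110
N̂ = 33649 / 110 ≈ 305.9 → 306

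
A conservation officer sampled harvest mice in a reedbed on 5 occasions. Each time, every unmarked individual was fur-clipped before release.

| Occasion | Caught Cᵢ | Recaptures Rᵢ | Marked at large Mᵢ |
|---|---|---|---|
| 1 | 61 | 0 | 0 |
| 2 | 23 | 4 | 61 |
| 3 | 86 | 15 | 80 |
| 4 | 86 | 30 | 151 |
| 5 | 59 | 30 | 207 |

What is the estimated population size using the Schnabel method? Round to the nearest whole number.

Σ MᵢCᵢ = 0·61 + 61·23 + 80·86 + 151·86 + 207·59 = 0 + 1403 + 6880 + 12986 + 12213 = 33482
Σ Rᵢ = 0 + 4 + 15 + 30 + 30 = 79
N̂ = 33482 / 79 ≈ 423.8 → 424

N ≈ 424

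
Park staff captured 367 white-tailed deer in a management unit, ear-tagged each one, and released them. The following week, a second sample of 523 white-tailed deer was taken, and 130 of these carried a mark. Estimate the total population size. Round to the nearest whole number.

N = (367 × 523) / 130 = 191941 / 130 ≈ 1476.47 → 1476

N ≈ 1476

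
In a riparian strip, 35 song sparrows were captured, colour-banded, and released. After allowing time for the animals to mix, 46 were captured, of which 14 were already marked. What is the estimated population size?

N = 115

If marked individuals mix randomly, R/C ≈ M/N, giving N ≈ M·C/R.
N = (35 × 46) / 14 = 1610 / 14 = 115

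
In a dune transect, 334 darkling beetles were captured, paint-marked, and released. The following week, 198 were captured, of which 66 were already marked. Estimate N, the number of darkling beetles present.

N = 1002

N = (334 × 198) / 66 = 66132 / 66 = 1002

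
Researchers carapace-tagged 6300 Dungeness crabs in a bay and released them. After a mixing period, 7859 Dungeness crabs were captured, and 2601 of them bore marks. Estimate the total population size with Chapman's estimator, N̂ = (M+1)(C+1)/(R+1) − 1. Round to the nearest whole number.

N ≈ 19,033

N̂ = (6300+1)(7859+1)/(2601+1) − 1 = 6301·7860/2602 − 1
= 49525860/2602 − 1 ≈ 19033.8 − 1 ≈ 19032.8 → 19033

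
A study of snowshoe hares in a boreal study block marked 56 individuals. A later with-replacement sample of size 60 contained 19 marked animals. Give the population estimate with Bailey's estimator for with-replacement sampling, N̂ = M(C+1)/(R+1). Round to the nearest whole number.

N ≈ 171

N̂ = 56·(60+1)/(19+1) = 56·61/20 = 3416/20 ≈ 170.8 → 171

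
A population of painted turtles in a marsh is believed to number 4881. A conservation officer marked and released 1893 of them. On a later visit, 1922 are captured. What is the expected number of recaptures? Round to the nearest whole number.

expected recaptures ≈ 745

The marked fraction of the population is 1893/4881, so in a sample of 1922 expect C·(M/N) marked.
E[R] = 1893 × 1922 / 4881 = 3638346 / 4881 ≈ 745.4 → 745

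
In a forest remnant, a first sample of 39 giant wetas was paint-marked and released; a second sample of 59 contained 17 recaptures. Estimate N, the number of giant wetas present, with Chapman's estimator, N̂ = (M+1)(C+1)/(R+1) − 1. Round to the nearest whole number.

N̂ = (39+1)(59+1)/(17+1) − 1 = 40·60/18 − 1
= 2400/18 − 1 ≈ 133.3 − 1 ≈ 132.3 → 132

N ≈ 132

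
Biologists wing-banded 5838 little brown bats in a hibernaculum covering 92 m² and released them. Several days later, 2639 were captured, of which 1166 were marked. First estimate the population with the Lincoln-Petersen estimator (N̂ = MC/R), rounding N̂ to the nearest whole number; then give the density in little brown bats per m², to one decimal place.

N̂ = 5838·2639/1166 = 15406482/1166 ≈ 13213.1 → 13213
Density = N̂ / area = 13213 / 92 ≈ 143.62 → 143.6 per m²

density ≈ 143.6 little brown bats per m²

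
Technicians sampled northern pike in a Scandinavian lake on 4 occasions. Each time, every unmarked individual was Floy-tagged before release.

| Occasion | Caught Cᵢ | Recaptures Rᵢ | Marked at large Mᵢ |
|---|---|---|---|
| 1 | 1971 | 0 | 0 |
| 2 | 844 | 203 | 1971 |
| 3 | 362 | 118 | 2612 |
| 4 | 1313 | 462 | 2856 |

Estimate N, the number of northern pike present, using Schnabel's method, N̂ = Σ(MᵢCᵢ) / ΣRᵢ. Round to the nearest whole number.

Σ MᵢCᵢ = 0·1971 + 1971·844 + 2612·362 + 2856·1313 = 0 + 1663524 + 945544 + 3749928 = 6358996
Σ Rᵢ = 0 + 203 + 118 + 462 = 783
N̂ = 6358996 / 783 ≈ 8121.3 → 8121

N ≈ 8121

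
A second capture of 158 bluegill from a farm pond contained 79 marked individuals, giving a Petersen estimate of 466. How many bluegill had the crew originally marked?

From N = M·C/R: M = N·R / C = 466·79 / 158 = 36814 / 158 = 233.

M = 233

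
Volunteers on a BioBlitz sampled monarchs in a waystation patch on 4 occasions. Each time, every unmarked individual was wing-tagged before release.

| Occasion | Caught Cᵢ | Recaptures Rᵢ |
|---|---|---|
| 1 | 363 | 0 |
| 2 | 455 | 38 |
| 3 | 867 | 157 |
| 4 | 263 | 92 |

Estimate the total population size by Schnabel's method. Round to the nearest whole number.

Marked at large before each occasion: Mᵢ = Σⱼ<ᵢ (Cⱼ − Rⱼ) → M1=0, M2=363, M3=780, M4=1490
Σ MᵢCᵢ = 0·363 + 363·455 + 780·867 + 1490·263 = 0 + 165165 + 676260 + 391870 = 1233295
Σ Rᵢ = 0 + 38 + 157 + 92 = 287
N̂ = 1233295 / 287 ≈ 4297.2 → 4297

N ≈ 4297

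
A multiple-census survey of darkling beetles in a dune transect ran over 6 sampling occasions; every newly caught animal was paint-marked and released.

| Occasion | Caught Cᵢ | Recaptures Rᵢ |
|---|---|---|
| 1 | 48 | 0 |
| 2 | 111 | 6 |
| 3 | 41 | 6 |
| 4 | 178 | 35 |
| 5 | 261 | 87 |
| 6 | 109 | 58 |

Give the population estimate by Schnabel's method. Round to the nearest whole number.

N ≈ 971

Marked at large before each occasion: Mᵢ = Σⱼ<ᵢ (Cⱼ − Rⱼ) → M1=0, M2=48, M3=153, M4=188, M5=331, M6=505
Σ MᵢCᵢ = 0·48 + 48·111 + 153·41 + 188·178 + 331·261 + 505·109 = 0 + 5328 + 6273 + 33464 + 86391 + 55045 = 186501
Σ Rᵢ = 0 + 6 + 6 + 35 + 87 + 58 = 192
N̂ = 186501 / 192 ≈ 971.4 → 971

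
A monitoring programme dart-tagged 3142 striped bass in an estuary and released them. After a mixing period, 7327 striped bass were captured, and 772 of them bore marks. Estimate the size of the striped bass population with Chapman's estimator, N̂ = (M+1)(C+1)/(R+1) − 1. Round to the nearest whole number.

N ≈ 29,794

N̂ = (3142+1)(7327+1)/(772+1) − 1 = 3143·7328/773 − 1
= 23031904/773 − 1 ≈ 29795.48 − 1 ≈ 29794.48 → 29794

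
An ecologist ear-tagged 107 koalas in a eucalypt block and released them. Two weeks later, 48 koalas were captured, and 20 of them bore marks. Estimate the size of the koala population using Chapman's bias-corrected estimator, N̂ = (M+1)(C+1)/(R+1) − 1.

N̂ = (107+1)(48+1)/(20+1) − 1 = 108·49/21 − 1
= 5292/21 − 1 = 252 − 1 = 251

N = 251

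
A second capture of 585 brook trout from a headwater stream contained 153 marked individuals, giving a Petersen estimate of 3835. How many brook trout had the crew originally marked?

From N = M·C/R: M = N·R / C = 3835·153 / 585 = 586755 / 585 = 1003.

M = 1003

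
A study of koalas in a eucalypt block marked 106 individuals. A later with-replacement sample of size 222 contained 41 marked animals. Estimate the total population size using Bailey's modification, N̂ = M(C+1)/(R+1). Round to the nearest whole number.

N ≈ 563

N̂ = 106·(222+1)/(41+1) = 106·223/42 = 23638/42 ≈ 562.8 → 563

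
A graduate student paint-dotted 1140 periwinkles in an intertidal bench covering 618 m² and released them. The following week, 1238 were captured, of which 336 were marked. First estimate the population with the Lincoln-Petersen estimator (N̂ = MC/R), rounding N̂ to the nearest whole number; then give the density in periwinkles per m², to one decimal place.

N̂ = 1140·1238/336 = 1411320/336 ≈ 4200.4 → 4200
Density = N̂ / area = 4200 / 618 ≈ 6.80 → 6.8 per m²

density ≈ 6.8 periwinkles per m²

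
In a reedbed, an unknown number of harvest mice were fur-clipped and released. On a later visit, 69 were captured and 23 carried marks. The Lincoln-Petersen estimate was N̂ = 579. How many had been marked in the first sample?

From N = M·C/R: M = N·R / C = 579·23 / 69 = 13317 / 69 = 193.

M = 193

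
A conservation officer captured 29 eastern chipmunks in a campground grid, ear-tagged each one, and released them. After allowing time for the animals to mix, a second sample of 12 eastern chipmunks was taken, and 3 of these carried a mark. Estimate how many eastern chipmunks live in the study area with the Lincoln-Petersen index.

Lincoln-Petersen assumes M/N = R/C, so N = M·C / R.
N = (29 × 12) / 3 = 348 / 3 = 116

N = 116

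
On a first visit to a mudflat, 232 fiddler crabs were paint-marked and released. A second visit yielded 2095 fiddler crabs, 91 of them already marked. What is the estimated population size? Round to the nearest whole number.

N ≈ 5341

The marked fraction in the recapture sample should equal the marked fraction in the population: 91/2095 = 232/N.
N = (232 × 2095) / 91 = 486040 / 91 ≈ 5341.1 → 5341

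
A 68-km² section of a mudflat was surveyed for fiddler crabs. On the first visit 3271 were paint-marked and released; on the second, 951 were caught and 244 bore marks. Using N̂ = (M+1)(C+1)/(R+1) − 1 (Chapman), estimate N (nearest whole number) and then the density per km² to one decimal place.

N̂ = 3272·952/245 − 1 = 3114944/245 − 1 ≈ 12713.1 → 12713
Density = N̂ / area = 12713 / 68 ≈ 186.96 → 187.0 per km²

density ≈ 187.0 fiddler crabs per km²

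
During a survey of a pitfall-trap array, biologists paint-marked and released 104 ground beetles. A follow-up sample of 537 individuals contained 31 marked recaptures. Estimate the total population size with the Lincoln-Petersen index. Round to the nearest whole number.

N ≈ 1802

If marked individuals mix randomly, R/C ≈ M/N, giving N ≈ M·C/R.
N = (104 × 537) / 31 = 55848 / 31 ≈ 1801.5 → 1802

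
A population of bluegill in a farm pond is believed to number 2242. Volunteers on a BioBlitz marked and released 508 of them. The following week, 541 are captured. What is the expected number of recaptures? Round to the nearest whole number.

expected recaptures ≈ 123

Expected recaptures E[R] = M·C / N.
E[R] = 508 × 541 / 2242 = 274828 / 2242 ≈ 122.6 → 123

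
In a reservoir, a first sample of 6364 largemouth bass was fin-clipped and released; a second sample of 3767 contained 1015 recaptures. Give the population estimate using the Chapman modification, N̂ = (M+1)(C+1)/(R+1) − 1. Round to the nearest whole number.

N ≈ 23,605

N̂ = (6364+1)(3767+1)/(1015+1) − 1 = 6365·3768/1016 − 1
= 23983320/1016 − 1 ≈ 23605.6 − 1 ≈ 23604.6 → 23605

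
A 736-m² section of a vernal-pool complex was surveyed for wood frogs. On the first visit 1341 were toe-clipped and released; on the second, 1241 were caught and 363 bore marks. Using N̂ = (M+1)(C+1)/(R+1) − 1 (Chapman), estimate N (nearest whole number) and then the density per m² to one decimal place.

density ≈ 6.2 wood frogs per m²

N̂ = 1342·1242/364 − 1 = 1666764/364 − 1 ≈ 4578.0 → 4578
Density = N̂ / area = 4578 / 736 ≈ 6.22 → 6.2 per m²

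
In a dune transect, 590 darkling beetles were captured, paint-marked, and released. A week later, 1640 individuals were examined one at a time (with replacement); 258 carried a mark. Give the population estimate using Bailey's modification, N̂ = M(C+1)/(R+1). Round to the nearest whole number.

N ≈ 3738

N̂ = 590·(1640+1)/(258+1) = 590·1641/259 = 968190/259 ≈ 3738.2 → 3738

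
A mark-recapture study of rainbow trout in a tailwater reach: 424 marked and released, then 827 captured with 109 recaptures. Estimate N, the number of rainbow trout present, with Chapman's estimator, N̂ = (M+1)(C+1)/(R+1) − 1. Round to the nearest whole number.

N̂ = (424+1)(827+1)/(109+1) − 1 = 425·828/110 − 1
= 351900/110 − 1 ≈ 3199.1 − 1 ≈ 3198.1 → 3198

N ≈ 3198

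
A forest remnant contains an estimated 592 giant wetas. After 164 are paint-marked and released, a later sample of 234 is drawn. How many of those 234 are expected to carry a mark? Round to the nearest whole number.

Expected recaptures E[R] = M·C / N.
E[R] = 164 × 234 / 592 = 38376 / 592 ≈ 64.8 → 65

expected recaptures ≈ 65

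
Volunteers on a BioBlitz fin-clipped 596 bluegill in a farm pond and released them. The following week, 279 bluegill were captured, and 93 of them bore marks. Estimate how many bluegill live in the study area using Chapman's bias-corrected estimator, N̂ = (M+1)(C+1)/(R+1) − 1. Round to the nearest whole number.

N ≈ 1777

N̂ = (596+1)(279+1)/(93+1) − 1 = 597·280/94 − 1
= 167160/94 − 1 ≈ 1778.3 − 1 ≈ 1777.3 → 1777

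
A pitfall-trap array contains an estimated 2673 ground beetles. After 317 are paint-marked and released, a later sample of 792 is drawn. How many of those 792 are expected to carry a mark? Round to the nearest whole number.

expected recaptures ≈ 94

Expected recaptures E[R] = M·C / N.
E[R] = 317 × 792 / 2673 = 251064 / 2673 ≈ 93.9 → 94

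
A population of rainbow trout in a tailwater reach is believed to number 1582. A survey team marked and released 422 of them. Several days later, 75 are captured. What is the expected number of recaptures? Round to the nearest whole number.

expected recaptures ≈ 20

Expected recaptures E[R] = M·C / N.
E[R] = 422 × 75 / 1582 = 31650 / 1582 ≈ 20.0 → 20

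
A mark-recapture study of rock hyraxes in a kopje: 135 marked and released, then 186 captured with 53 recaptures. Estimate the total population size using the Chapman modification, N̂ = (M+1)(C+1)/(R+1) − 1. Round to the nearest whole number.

N ≈ 470

N̂ = (135+1)(186+1)/(53+1) − 1 = 136·187/54 − 1
= 25432/54 − 1 ≈ 471.0 − 1 ≈ 470.0 → 470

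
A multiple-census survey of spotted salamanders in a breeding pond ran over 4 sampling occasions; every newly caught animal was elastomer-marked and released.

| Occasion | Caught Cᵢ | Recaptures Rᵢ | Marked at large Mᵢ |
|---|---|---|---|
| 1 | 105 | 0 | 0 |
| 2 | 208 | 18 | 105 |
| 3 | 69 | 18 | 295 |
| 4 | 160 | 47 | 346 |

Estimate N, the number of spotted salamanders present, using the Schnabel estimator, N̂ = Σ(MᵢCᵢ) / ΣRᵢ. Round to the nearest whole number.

N ≈ 1175

Σ MᵢCᵢ = 0·105 + 105·208 + 295·69 + 346·160 = 0 + 21840 + 20355 + 55360 = 97555
Σ Rᵢ = 0 + 18 + 18 + 47 = 83
N̂ = 97555 / 83 ≈ 1175.4 → 1175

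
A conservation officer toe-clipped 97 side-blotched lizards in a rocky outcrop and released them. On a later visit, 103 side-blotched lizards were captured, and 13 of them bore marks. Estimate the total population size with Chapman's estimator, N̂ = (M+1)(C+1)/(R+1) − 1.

N = 727

N̂ = (97+1)(103+1)/(13+1) − 1 = 98·104/14 − 1
= 10192/14 − 1 = 728 − 1 = 727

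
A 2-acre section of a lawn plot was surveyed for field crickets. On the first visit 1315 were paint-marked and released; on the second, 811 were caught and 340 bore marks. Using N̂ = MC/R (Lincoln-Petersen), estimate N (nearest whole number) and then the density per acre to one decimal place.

N̂ = 1315·811/340 = 1066465/340 ≈ 3136.7 → 3137
Density = N̂ / area = 3137 / 2 ≈ 1568.50 → 1568.5 per acre

density ≈ 1568.5 field crickets per acre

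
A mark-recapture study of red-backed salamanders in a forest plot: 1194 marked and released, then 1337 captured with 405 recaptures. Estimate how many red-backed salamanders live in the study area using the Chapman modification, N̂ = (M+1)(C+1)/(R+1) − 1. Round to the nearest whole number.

N̂ = (1194+1)(1337+1)/(405+1) − 1 = 1195·1338/406 − 1
= 1598910/406 − 1 ≈ 3938.2 − 1 ≈ 3937.2 → 3937

N ≈ 3937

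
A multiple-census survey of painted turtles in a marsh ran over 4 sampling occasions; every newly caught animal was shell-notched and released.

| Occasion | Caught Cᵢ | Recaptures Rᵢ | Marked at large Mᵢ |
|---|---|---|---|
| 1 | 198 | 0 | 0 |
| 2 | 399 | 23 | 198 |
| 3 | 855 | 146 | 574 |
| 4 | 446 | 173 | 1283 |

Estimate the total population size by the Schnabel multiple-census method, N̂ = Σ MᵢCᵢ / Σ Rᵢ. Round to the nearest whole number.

N ≈ 3339

Σ MᵢCᵢ = 0·198 + 198·399 + 574·855 + 1283·446 = 0 + 79002 + 490770 + 572218 = 1141990
Σ Rᵢ = 0 + 23 + 146 + 173 = 342
N̂ = 1141990 / 342 ≈ 3339.2 → 3339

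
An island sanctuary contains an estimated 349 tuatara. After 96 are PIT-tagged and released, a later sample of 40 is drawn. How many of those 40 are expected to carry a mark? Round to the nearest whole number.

The marked fraction of the population is 96/349, so in a sample of 40 expect C·(M/N) marked.
E[R] = 96 × 40 / 349 = 3840 / 349 ≈ 11.0 → 11

expected recaptures ≈ 11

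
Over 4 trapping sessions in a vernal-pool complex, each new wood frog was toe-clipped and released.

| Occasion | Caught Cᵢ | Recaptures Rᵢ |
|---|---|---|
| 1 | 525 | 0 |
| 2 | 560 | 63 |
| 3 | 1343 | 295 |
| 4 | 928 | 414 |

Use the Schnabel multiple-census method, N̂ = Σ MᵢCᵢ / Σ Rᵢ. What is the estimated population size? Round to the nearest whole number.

N ≈ 4647

Marked at large before each occasion: Mᵢ = Σⱼ<ᵢ (Cⱼ − Rⱼ) → M1=0, M2=525, M3=1022, M4=2070
Σ MᵢCᵢ = 0·525 + 525·560 + 1022·1343 + 2070·928 = 0 + 294000 + 1372546 + 1920960 = 3587506
Σ Rᵢ = 0 + 63 + 295 + 414 = 772
N̂ = 3587506 / 772 ≈ 4647.0 → 4647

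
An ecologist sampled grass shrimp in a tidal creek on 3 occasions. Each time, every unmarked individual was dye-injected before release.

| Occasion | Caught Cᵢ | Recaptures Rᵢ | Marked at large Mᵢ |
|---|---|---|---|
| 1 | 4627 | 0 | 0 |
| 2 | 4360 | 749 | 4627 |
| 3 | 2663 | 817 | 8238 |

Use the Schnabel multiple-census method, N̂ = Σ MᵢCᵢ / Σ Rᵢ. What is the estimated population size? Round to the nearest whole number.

N ≈ 26,891

Σ MᵢCᵢ = 0·4627 + 4627·4360 + 8238·2663 = 0 + 20173720 + 21937794 = 42111514
Σ Rᵢ = 0 + 749 + 817 = 1566
N̂ = 42111514 / 1566 ≈ 26891.1 → 26891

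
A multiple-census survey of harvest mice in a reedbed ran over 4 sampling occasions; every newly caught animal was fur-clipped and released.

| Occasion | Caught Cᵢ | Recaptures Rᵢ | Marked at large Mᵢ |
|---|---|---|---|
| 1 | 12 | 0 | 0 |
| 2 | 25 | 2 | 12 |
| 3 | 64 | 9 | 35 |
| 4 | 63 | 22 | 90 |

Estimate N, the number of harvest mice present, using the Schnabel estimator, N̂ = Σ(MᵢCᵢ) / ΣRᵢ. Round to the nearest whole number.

N ≈ 249

Σ MᵢCᵢ = 0·12 + 12·25 + 35·64 + 90·63 = 0 + 300 + 2240 + 5670 = 8210
Σ Rᵢ = 0 + 2 + 9 + 22 = 33
N̂ = 8210 / 33 ≈ 248.8 → 249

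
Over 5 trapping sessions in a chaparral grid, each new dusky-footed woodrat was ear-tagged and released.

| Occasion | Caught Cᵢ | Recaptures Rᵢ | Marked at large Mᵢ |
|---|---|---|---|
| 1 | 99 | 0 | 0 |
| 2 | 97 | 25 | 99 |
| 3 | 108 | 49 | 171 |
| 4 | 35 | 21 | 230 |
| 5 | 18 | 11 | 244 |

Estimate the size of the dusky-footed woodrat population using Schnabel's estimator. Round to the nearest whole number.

N ≈ 382

Σ MᵢCᵢ = 0·99 + 99·97 + 171·108 + 230·35 + 244·18 = 0 + 9603 + 18468 + 8050 + 4392 = 40513
Σ Rᵢ = 0 + 25 + 49 + 21 + 11 = 106
N̂ = 40513 / 106 ≈ 382.2 → 382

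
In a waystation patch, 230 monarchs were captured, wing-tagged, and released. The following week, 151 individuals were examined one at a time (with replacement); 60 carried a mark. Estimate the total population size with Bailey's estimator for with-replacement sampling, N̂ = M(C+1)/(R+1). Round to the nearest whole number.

N ≈ 573

N̂ = 230·(151+1)/(60+1) = 230·152/61 = 34960/61 ≈ 573.1 → 573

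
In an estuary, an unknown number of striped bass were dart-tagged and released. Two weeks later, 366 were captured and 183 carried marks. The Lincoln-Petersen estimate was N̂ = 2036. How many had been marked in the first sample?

From N = M·C/R: M = N·R / C = 2036·183 / 366 = 372588 / 366 = 1018.

M = 1018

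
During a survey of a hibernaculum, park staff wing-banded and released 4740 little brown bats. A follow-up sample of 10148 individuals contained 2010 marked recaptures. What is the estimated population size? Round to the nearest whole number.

N ≈ 23,931

If marked individuals mix randomly, R/C ≈ M/N, giving N ≈ M·C/R.
N = (4740 × 10148) / 2010 = 48101520 / 2010 ≈ 23931.1 → 23931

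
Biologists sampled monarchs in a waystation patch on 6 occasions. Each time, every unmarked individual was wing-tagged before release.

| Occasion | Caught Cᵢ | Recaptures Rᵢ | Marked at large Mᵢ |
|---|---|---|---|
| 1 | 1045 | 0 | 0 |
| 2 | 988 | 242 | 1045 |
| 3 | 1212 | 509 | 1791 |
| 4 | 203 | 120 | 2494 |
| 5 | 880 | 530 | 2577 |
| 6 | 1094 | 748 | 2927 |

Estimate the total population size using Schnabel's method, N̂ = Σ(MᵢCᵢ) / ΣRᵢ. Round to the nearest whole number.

Σ MᵢCᵢ = 0·1045 + 1045·988 + 1791·1212 + 2494·203 + 2577·880 + 2927·1094 = 0 + 1032460 + 2170692 + 506282 + 2267760 + 3202138 = 9179332
Σ Rᵢ = 0 + 242 + 509 + 120 + 530 + 748 = 2149
N̂ = 9179332 / 2149 ≈ 4271.4 → 4271

N ≈ 4271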